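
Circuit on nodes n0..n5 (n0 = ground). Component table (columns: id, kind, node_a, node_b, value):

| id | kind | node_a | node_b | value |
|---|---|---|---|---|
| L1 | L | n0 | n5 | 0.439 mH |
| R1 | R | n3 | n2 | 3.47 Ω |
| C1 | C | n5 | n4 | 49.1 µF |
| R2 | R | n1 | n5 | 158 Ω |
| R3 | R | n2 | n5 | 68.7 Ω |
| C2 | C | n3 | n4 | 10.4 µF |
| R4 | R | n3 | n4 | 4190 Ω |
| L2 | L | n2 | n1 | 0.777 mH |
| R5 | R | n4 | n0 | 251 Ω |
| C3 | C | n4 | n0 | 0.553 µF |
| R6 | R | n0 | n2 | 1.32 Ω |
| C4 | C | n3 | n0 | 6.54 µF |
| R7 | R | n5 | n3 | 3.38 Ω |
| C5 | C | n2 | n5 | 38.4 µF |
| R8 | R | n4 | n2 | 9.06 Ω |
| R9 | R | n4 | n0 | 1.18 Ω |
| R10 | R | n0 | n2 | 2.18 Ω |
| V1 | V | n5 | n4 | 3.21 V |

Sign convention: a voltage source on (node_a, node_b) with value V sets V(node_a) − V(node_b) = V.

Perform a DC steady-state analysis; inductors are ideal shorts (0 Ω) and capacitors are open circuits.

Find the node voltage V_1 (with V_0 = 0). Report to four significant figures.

-0.2375 V

Element admittances at DC:
  L1: short n0↔n5 (DC inductor)
  Y(R1) = 0.2882 S between n3,n2
  Y(C1) = 0.000 S between n5,n4
  Y(R2) = 0.006329 S between n1,n5
  Y(R3) = 0.01456 S between n2,n5
  Y(C2) = 0.000 S between n3,n4
  Y(R4) = 0.0002387 S between n3,n4
  L2: short n2↔n1 (DC inductor)
  Y(R5) = 0.003984 S between n4,n0
  Y(C3) = 0.000 S between n4,n0
  Y(R6) = 0.7576 S between n0,n2
  Y(C4) = 0.000 S between n3,n0
  Y(R7) = 0.2959 S between n5,n3
  Y(C5) = 0.000 S between n2,n5
  Y(R8) = 0.1104 S between n4,n2
  Y(R9) = 0.8475 S between n4,n0
  Y(R10) = 0.4587 S between n0,n2
  V1: constraint V(n5)−V(n4) = 3.21
Assemble and solve the 8×8 MNA system:
  V(n1)=-0.2375  V(n2)=-0.2375  V(n3)=-0.1184  V(n4)=-3.210  V(n5)=0.000
  i(L1)=-3.022  i(L2)=-0.001503  i(V1)=-3.062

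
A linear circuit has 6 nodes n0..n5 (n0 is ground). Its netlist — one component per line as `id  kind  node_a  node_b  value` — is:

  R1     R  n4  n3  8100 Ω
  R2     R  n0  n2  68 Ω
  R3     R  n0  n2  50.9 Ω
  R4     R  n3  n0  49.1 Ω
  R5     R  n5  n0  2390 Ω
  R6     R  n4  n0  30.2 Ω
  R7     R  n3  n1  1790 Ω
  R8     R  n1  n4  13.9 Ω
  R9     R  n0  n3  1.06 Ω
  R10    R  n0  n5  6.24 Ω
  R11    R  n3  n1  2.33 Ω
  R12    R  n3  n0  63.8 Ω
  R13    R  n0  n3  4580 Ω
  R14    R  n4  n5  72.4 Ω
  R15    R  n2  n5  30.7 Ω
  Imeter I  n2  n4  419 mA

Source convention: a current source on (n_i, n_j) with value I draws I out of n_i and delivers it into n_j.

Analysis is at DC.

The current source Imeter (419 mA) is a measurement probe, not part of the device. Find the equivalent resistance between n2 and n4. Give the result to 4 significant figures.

Apply KCL at each of the 5 non-ground nodes and solve the resulting linear system.
Node n1: branches {R7, R8, R11} → V_1 = 0.7548
Node n2: branches {R2, R3, R15, Imeter} → V_2 = -6.643
Node n3: branches {R1, R4, R7, R9, R11, R12, R13} → V_3 = 0.2305
Node n4: branches {R1, R6, R8, R14, Imeter} → V_4 = 3.887
Node n5: branches {R5, R10, R14, R15} → V_5 = -0.7858

R_eq = 25.13 Ω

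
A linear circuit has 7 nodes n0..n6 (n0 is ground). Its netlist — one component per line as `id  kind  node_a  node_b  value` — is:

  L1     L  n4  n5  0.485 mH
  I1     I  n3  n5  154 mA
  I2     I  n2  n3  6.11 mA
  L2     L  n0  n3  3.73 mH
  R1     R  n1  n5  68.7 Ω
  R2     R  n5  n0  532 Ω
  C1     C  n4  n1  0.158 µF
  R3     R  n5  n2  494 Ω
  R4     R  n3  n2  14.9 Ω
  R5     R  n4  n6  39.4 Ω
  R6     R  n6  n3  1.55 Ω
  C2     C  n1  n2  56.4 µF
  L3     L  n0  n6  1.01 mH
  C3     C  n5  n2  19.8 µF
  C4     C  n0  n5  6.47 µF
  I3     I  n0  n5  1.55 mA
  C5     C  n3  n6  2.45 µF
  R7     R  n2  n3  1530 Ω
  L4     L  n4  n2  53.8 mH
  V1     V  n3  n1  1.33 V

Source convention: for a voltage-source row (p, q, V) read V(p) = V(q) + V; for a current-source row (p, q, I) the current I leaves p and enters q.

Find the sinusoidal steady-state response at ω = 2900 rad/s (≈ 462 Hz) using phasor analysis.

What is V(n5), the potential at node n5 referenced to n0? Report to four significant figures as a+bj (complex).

0.6969-2.029j V

MNA unknowns: 6 node voltages V₁..V_6 plus 1 source current (V1)
L1: Y=0.000-0.7110j on G[4,5]
I1: z[3]−=0.154, z[5]+=0.154
I2: z[2]−=0.00611, z[3]+=0.00611
L2: Y=0.000-0.09245j on G[0,3]
R1: Y=0.01456+0.000j on G[1,5]
R2: Y=0.001880+0.000j on G[5,0]
C1: Y=0.000+0.0004582j on G[4,1]
R3: Y=0.002024+0.000j on G[5,2]
R4: Y=0.06711+0.000j on G[3,2]
R5: Y=0.02538+0.000j on G[4,6]
R6: Y=0.6452+0.000j on G[6,3]
C2: Y=0.000+0.1636j on G[1,2]
L3: Y=0.000-0.3414j on G[0,6]
C3: Y=0.000+0.05742j on G[5,2]
C4: Y=0.000+0.01876j on G[0,5]
I3: z[0]−=0.00155, z[5]+=0.00155
C5: Y=0.000+0.007105j on G[3,6]
R7: Y=0.0006536+0.000j on G[2,3]
L4: Y=0.000-0.006409j on G[4,2]
V1: row V3−V1=1.33, i_V1 at 3,1
solve → V1=-1.368-0.04204j, V2=-0.6787-0.7012j, V3=-0.03752-0.04204j, V4=0.6173-2.039j, V5=0.6969-2.029j, V6=0.03729-0.09945j
aux → i_V1=-0.1388-0.08465j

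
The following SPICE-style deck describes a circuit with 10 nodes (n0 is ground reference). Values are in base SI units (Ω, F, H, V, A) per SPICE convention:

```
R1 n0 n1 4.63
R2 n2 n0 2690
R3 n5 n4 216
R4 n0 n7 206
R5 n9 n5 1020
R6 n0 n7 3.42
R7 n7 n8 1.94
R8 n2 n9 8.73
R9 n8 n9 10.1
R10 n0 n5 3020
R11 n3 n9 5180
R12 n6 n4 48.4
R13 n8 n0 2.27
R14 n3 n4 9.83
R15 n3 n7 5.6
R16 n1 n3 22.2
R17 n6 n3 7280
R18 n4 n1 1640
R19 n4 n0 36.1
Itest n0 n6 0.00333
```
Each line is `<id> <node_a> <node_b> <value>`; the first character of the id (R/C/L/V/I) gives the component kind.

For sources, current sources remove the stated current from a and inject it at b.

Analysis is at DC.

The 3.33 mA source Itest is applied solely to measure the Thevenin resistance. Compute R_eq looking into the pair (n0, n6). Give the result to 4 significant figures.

MNA unknowns: 9 node voltages V₁..V_9
R1: Y=0.2160 on G[0,1]
R2: Y=0.0003717 on G[2,0]
R3: Y=0.004630 on G[5,4]
R4: Y=0.004854 on G[0,7]
R5: Y=0.0009804 on G[9,5]
R6: Y=0.2924 on G[0,7]
R7: Y=0.5155 on G[7,8]
R8: Y=0.1145 on G[2,9]
R9: Y=0.09901 on G[8,9]
R10: Y=0.0003311 on G[0,5]
R11: Y=0.0001931 on G[3,9]
R12: Y=0.02066 on G[6,4]
R13: Y=0.4405 on G[8,0]
R14: Y=0.1017 on G[3,4]
R15: Y=0.1786 on G[3,7]
R16: Y=0.04505 on G[1,3]
R17: Y=0.0001374 on G[6,3]
R18: Y=0.0006098 on G[4,1]
R19: Y=0.02770 on G[4,0]
Itest: z[0]−=0.00333, z[6]+=0.00333
solve → V1=0.002389, V2=0.002112, V3=0.01340, V4=0.03564, V5=0.02812, V6=0.1956, V7=0.003374, V8=0.001847, V9=0.002119

R_eq = 58.74 Ω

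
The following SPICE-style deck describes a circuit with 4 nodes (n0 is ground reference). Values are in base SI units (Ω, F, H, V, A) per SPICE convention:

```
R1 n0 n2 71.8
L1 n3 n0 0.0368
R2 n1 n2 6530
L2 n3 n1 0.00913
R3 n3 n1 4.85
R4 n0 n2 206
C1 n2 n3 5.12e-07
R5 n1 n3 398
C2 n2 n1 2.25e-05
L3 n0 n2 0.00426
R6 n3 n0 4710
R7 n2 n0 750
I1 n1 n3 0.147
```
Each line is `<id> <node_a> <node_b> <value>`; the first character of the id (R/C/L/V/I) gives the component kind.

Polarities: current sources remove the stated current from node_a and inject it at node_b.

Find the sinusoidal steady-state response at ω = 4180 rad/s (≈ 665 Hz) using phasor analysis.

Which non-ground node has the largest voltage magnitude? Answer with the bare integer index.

3

Element admittances at ω=4180 rad/s:
  Y(R1) = 0.01393+0.000j S between n0,n2
  Y(L1) = 0.000-0.006501j S between n3,n0
  Y(R2) = 0.0001531+0.000j S between n1,n2
  Y(L2) = 0.000-0.02620j S between n3,n1
  Y(R3) = 0.2062+0.000j S between n3,n1
  Y(R4) = 0.004854+0.000j S between n0,n2
  Y(C1) = 0.000+0.002140j S between n2,n3
  Y(R5) = 0.002513+0.000j S between n1,n3
  Y(C2) = 0.000+0.09405j S between n2,n1
  Y(L3) = 0.000-0.05616j S between n0,n2
  Y(R6) = 0.0002123+0.000j S between n3,n0
  Y(R7) = 0.001333+0.000j S between n2,n0
  I1: injects 0.147 A into n3 (from n1)
Assemble and solve the 3×3 MNA system:
  V(n1)=-0.04285+0.01664j  V(n2)=-0.07091+0.009555j  V(n3)=0.6459+0.1158j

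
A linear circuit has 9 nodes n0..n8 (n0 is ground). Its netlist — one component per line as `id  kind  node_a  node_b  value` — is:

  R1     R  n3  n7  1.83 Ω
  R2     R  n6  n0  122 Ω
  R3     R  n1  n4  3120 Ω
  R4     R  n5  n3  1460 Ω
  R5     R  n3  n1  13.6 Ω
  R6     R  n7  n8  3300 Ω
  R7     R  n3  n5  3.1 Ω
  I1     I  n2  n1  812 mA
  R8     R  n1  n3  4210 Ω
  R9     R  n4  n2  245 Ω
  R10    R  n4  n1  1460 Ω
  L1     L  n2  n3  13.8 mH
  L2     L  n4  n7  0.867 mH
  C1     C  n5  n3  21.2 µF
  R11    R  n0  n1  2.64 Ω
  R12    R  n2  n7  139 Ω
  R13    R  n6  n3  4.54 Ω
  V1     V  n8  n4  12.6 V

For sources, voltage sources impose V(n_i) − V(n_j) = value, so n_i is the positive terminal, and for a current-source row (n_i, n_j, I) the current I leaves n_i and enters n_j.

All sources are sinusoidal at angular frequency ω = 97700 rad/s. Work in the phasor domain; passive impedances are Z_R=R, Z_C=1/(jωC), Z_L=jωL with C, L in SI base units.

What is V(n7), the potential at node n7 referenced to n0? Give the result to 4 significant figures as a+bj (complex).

-10.99+0.2037j V

Apply KCL at each of the 8 non-ground nodes and solve the resulting linear system.
Node n1: branches {R3, R5, I1, R8, R10, R11} → V_1 = 0.1994-0.005522j
Node n2: branches {I1, R9, L1, R12} → V_2 = -84.18-12.71j
Node n3: branches {R1, R4, R5, R7, R8, L1, C1, R13} → V_3 = -9.556+0.2647j
Node n4: branches {R3, R9, R10, L2, V1} → V_4 = -16.61-21.91j
Node n5: branches {R4, R7, C1} → V_5 = -9.556+0.2647j
Node n6: branches {R2, R13} → V_6 = -9.213+0.2552j
Node n7: branches {R1, R6, L2, R12} → V_7 = -10.99+0.2037j
Node n8: branches {R6, V1} → V_8 = -4.006-21.91j
Source currents: i(V1)=-0.002117+0.006701j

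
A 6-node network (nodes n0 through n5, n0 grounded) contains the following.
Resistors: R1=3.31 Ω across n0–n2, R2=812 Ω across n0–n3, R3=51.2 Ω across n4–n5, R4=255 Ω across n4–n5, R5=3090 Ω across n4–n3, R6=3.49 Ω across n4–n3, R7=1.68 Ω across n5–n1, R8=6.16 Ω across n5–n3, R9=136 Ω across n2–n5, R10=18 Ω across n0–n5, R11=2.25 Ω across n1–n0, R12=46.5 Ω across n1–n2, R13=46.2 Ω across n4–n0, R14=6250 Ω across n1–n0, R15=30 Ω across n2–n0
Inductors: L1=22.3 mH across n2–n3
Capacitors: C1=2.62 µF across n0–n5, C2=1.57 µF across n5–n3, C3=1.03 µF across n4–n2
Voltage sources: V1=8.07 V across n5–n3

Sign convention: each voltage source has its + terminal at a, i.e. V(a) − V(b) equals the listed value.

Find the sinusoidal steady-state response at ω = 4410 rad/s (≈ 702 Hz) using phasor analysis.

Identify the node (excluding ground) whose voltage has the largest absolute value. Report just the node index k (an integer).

3

Apply KCL at each of the 5 non-ground nodes and solve the resulting linear system.
Node n1: branches {R7, R11, R12, R14} → V_1 = 0.2624-0.08293j
Node n2: branches {R1, L1, R9, C3, R12, R15} → V_2 = 0.01943+0.1230j
Node n3: branches {R2, L1, R5, R6, R8, C2, V1} → V_3 = -7.603-0.1523j
Node n4: branches {R3, R4, R5, R6, C3, R13} → V_4 = -6.539-0.05264j
Node n5: branches {R3, C1, R4, R7, R8, R9, C2, R10, V1} → V_5 = 0.4672-0.1523j
Source currents: i(V1)=-1.627-0.007149j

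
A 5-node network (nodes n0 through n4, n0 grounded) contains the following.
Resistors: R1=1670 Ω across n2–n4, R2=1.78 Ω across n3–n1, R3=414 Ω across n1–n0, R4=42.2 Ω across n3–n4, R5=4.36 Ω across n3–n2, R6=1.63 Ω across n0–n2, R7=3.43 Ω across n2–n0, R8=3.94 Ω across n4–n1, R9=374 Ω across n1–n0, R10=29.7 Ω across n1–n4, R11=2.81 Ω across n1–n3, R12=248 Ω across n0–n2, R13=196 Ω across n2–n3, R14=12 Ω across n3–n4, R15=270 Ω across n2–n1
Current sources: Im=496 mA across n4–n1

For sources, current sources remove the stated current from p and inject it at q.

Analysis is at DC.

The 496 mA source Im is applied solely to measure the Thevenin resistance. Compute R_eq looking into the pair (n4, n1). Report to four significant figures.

R_eq = 2.605 Ω

Element admittances at DC:
  Y(R1) = 0.0005988 S between n2,n4
  Y(R2) = 0.5618 S between n3,n1
  Y(R3) = 0.002415 S between n1,n0
  Y(R4) = 0.02370 S between n3,n4
  Y(R5) = 0.2294 S between n3,n2
  Y(R6) = 0.6135 S between n0,n2
  Y(R7) = 0.2915 S between n2,n0
  Y(R8) = 0.2538 S between n4,n1
  Y(R9) = 0.002674 S between n1,n0
  Y(R10) = 0.03367 S between n1,n4
  Y(R11) = 0.3559 S between n1,n3
  Y(R12) = 0.004032 S between n0,n2
  Y(R13) = 0.005102 S between n2,n3
  Y(R14) = 0.08333 S between n3,n4
  Y(R15) = 0.003704 S between n2,n1
  Im: injects 0.496 A into n1 (from n4)
Assemble and solve the 4×4 MNA system:
  V(n1)=0.1318  V(n2)=-0.0007376  V(n3)=-0.002730  V(n4)=-1.160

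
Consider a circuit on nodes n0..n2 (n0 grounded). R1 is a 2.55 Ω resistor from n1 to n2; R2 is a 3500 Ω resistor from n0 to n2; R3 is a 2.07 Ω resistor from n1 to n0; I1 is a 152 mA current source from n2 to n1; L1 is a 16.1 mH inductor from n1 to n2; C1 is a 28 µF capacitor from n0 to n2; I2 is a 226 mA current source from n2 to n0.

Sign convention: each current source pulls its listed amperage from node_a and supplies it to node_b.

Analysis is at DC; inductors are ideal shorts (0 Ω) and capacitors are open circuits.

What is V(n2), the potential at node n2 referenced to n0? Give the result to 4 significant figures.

Apply KCL at each of the 2 non-ground nodes and solve the resulting linear system.
Node n1: branches {R1, R3, I1, L1} → V_1 = -0.4675
Node n2: branches {R1, R2, I1, L1, C1, I2} → V_2 = -0.4675
Source currents: i(L1)=0.3779

-0.4675 V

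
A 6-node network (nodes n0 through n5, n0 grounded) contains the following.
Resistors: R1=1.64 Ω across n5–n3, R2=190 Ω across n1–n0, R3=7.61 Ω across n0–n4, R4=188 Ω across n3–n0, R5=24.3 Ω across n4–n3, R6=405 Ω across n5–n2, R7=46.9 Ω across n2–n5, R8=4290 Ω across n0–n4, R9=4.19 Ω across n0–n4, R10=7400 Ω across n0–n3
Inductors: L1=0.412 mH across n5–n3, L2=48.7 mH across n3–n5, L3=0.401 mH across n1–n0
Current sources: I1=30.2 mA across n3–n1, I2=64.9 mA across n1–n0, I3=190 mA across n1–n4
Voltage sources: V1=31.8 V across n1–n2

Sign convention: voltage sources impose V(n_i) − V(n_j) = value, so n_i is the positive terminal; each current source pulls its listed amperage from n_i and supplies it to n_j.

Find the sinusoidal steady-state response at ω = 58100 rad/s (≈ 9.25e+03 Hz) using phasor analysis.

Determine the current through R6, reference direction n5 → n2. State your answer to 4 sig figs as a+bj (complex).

MNA unknowns: 5 node voltages V₁..V_5 plus 1 source current (V1)
R1: Y=0.6098+0.000j on G[5,3]
R2: Y=0.005263+0.000j on G[1,0]
L1: Y=0.000-0.04178j on G[5,3]
R3: Y=0.1314+0.000j on G[0,4]
I1: z[3]−=0.0302, z[1]+=0.0302
L2: Y=0.000-0.0003534j on G[3,5]
I2: z[1]−=0.0649, z[0]+=0.0649
R4: Y=0.005319+0.000j on G[3,0]
R5: Y=0.04115+0.000j on G[4,3]
R6: Y=0.002469+0.000j on G[5,2]
R7: Y=0.02132+0.000j on G[2,5]
L3: Y=0.000-0.04292j on G[1,0]
I3: z[1]−=0.19, z[4]+=0.19
R8: Y=0.0002331+0.000j on G[0,4]
R9: Y=0.2387+0.000j on G[0,4]
R10: Y=0.0001351+0.000j on G[0,3]
V1: row V1−V2=31.8, i_V1 at 1,2
solve → V1=2.205+4.661j, V2=-29.60+4.661j, V3=-10.53+1.650j, V4=-0.5917+0.1650j, V5=-11.25+1.715j
aux → i_V1=-0.4364+0.07010j

0.04529-0.007275j A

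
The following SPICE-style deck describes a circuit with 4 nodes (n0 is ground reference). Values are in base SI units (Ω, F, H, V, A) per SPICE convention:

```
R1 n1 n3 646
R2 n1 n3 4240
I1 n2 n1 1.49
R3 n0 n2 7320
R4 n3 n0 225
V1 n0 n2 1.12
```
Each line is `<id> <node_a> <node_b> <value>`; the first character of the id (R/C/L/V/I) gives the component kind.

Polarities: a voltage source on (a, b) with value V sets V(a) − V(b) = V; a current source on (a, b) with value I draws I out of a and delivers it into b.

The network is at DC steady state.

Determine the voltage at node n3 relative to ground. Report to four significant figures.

335.3 V

Element admittances at DC:
  Y(R1) = 0.001548 S between n1,n3
  Y(R2) = 0.0002358 S between n1,n3
  I1: injects 1.49 A into n1 (from n2)
  Y(R3) = 0.0001366 S between n0,n2
  Y(R4) = 0.004444 S between n3,n0
  V1: constraint V(n0)−V(n2) = 1.12
Assemble and solve the 4×4 MNA system:
  V(n1)=1171  V(n2)=-1.120  V(n3)=335.3
  i(V1)=1.490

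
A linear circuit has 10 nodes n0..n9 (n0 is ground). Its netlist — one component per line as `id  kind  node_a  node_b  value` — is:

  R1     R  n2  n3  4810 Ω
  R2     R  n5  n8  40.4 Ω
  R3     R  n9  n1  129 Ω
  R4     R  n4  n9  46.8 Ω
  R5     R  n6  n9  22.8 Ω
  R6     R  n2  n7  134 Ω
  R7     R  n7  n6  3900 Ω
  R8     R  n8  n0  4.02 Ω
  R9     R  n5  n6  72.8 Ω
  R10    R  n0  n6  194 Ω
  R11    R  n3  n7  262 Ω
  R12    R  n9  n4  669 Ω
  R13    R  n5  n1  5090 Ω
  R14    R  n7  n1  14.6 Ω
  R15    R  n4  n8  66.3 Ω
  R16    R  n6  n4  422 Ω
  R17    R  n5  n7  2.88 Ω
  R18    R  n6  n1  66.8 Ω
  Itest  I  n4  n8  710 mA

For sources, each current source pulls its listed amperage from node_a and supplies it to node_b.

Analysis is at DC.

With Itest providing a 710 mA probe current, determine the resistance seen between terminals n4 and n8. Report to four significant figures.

Apply KCL at each of the 9 non-ground nodes and solve the resulting linear system.
Node n1: branches {R3, R13, R14, R18} → V_1 = -10.03
Node n2: branches {R1, R6} → V_2 = -8.285
Node n3: branches {R1, R11} → V_3 = -8.285
Node n4: branches {R4, R12, R15, R16, Itest} → V_4 = -28.53
Node n5: branches {R2, R9, R13, R17} → V_5 = -7.937
Node n6: branches {R5, R7, R9, R10, R16, R18} → V_6 = -13.92
Node n7: branches {R6, R7, R11, R14, R17} → V_7 = -8.285
Node n8: branches {R2, R8, R15, Itest} → V_8 = 0.2884
Node n9: branches {R3, R4, R5, R12} → V_9 = -18.00

R_eq = 40.59 Ω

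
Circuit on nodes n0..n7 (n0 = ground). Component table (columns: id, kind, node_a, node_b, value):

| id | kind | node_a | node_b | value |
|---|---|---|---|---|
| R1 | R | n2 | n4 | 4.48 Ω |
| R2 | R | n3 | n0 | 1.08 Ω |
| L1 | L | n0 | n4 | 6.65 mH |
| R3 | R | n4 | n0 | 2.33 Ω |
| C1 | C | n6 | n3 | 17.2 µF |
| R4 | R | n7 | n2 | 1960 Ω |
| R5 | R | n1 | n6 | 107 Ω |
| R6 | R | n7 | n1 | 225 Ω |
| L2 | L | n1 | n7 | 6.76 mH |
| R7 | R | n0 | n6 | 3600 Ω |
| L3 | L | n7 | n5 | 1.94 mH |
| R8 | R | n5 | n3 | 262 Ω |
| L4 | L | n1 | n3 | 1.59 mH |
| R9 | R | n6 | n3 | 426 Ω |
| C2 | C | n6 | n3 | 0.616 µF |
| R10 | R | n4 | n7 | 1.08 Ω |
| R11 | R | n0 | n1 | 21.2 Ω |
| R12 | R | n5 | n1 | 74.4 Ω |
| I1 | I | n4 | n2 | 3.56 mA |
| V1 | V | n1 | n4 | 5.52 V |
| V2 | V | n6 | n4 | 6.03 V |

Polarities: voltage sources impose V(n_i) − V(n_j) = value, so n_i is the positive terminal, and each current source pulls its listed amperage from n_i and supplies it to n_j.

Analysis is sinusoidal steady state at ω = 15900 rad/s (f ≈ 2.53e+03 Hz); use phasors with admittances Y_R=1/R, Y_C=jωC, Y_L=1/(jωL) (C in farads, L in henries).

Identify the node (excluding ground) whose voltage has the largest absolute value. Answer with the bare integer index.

6

Element admittances at ω=15900 rad/s:
  Y(R1) = 0.2232+0.000j S between n2,n4
  Y(R2) = 0.9259+0.000j S between n3,n0
  Y(L1) = 0.000-0.009458j S between n0,n4
  Y(R3) = 0.4292+0.000j S between n4,n0
  Y(C1) = 0.000+0.2735j S between n6,n3
  Y(R4) = 0.0005102+0.000j S between n7,n2
  Y(R5) = 0.009346+0.000j S between n1,n6
  Y(R6) = 0.004444+0.000j S between n7,n1
  Y(L2) = 0.000-0.009304j S between n1,n7
  Y(R7) = 0.0002778+0.000j S between n0,n6
  Y(L3) = 0.000-0.03242j S between n7,n5
  Y(R8) = 0.003817+0.000j S between n5,n3
  Y(L4) = 0.000-0.03956j S between n1,n3
  Y(R9) = 0.002347+0.000j S between n6,n3
  Y(C2) = 0.000+0.009794j S between n6,n3
  Y(R10) = 0.9259+0.000j S between n4,n7
  Y(R11) = 0.04717+0.000j S between n0,n1
  Y(R12) = 0.01344+0.000j S between n5,n1
  I1: injects 0.00356 A into n2 (from n4)
  V1: constraint V(n1)−V(n4) = 5.52
  V2: constraint V(n6)−V(n4) = 6.03
Assemble and solve the 9×9 MNA system:
  V(n1)=3.615-1.805j  V(n2)=-1.889-1.805j  V(n3)=0.7159+0.9096j  V(n4)=-1.905-1.805j  V(n5)=-1.031+0.2462j  V(n6)=4.125-1.805j  V(n7)=-1.803-1.886j
  i(V1)=-0.1457+0.2774j  i(V2)=-0.7828-0.9589j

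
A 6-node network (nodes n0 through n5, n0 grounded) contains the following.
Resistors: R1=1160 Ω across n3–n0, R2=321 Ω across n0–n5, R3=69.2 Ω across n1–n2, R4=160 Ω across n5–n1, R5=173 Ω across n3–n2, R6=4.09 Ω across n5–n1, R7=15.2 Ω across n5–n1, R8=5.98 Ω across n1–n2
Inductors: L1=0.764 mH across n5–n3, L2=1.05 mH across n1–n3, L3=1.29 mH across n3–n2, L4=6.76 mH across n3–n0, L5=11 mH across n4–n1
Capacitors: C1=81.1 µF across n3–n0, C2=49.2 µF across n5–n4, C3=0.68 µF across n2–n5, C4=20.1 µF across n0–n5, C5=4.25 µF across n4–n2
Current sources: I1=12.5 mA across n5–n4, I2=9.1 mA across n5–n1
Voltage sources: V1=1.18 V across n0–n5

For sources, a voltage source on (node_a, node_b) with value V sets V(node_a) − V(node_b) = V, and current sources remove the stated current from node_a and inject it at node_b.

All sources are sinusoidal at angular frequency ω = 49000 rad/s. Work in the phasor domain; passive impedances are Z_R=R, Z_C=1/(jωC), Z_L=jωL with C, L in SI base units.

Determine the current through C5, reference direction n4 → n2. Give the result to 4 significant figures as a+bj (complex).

Apply KCL at each of the 5 non-ground nodes and solve the resulting linear system.
Node n1: branches {L2, R3, R4, I2, R6, R7, R8, L5} → V_1 = -1.185-0.08331j
Node n2: branches {R3, L3, C3, R5, C5, R8} → V_2 = -1.254-0.09969j
Node n3: branches {R1, L1, L2, C1, L3, R5, L4} → V_3 = 0.01888+0.002704j
Node n4: branches {I1, C2, C5, L5} → V_4 = -1.186-0.01265j
Node n5: branches {L1, R2, I1, C2, R4, I2, C3, C4, R6, R7, V1} → V_5 = -1.180+0.000j
Source currents: i(V1)=-0.01440-1.087j

-0.01813+0.01411j A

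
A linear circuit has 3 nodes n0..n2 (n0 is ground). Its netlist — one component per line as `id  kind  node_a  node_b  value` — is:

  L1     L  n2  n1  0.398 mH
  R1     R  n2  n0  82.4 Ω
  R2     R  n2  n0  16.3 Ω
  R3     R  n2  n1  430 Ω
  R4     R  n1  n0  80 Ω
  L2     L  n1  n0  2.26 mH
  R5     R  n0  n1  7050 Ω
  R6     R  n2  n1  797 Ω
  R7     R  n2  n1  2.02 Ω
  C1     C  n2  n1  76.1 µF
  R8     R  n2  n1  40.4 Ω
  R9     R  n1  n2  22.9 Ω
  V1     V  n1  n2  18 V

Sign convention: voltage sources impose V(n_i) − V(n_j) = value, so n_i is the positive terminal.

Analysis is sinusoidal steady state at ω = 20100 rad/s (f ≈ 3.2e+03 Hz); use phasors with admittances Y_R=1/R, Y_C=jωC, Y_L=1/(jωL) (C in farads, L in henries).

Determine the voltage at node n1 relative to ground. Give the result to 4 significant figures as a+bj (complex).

Apply KCL at each of the 2 non-ground nodes and solve the resulting linear system.
Node n1: branches {L1, R3, R4, L2, R5, R6, R7, C1, R8, R9, V1} → V_1 = 14.42+3.685j
Node n2: branches {L1, R1, R2, R3, R6, R7, C1, R8, R9, V1} → V_2 = -3.584+3.685j
Source currents: i(V1)=-10.47-25.01j

14.42+3.685j V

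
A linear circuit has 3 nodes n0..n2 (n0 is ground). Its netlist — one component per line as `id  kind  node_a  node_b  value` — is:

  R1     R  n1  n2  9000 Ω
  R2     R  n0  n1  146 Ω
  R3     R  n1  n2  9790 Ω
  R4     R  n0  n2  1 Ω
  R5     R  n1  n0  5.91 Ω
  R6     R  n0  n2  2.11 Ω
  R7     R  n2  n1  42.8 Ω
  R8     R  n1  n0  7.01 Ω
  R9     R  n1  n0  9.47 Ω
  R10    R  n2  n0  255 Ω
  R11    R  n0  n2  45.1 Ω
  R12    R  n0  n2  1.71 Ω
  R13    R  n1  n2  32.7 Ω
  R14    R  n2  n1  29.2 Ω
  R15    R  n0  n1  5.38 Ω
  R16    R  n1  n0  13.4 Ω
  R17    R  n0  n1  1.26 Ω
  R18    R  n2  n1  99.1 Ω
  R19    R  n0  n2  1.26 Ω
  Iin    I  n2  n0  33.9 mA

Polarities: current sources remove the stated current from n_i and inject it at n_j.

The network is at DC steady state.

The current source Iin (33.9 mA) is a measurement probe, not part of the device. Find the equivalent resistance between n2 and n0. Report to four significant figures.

Element admittances at DC:
  Y(R1) = 0.0001111 S between n1,n2
  Y(R2) = 0.006849 S between n0,n1
  Y(R3) = 0.0001021 S between n1,n2
  Y(R4) = 1.000 S between n0,n2
  Y(R5) = 0.1692 S between n1,n0
  Y(R6) = 0.4739 S between n0,n2
  Y(R7) = 0.02336 S between n2,n1
  Y(R8) = 0.1427 S between n1,n0
  Y(R9) = 0.1056 S between n1,n0
  Y(R10) = 0.003922 S between n2,n0
  Y(R11) = 0.02217 S between n0,n2
  Y(R12) = 0.5848 S between n0,n2
  Y(R13) = 0.03058 S between n1,n2
  Y(R14) = 0.03425 S between n2,n1
  Y(R15) = 0.1859 S between n0,n1
  Y(R16) = 0.07463 S between n1,n0
  Y(R17) = 0.7937 S between n0,n1
  Y(R18) = 0.01009 S between n2,n1
  Y(R19) = 0.7937 S between n0,n2
  Iin: injects 0.0339 A into n0 (from n2)
Assemble and solve the 2×2 MNA system:
  V(n1)=-0.0007127  V(n2)=-0.01141

R_eq = 0.3366 Ω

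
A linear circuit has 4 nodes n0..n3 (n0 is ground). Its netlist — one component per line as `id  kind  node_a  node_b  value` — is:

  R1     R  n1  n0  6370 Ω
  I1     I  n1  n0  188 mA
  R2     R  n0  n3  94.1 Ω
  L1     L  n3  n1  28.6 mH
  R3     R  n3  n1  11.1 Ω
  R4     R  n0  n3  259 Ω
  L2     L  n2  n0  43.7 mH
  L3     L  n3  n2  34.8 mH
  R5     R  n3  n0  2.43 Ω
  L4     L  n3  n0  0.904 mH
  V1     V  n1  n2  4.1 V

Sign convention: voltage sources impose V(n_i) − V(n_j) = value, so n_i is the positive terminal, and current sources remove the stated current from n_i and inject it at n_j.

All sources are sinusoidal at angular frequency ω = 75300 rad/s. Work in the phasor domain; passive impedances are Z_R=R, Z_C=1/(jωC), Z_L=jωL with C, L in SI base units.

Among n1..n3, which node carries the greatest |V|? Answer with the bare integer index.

MNA unknowns: 3 node voltages V₁..V_3 plus 1 source current (V1)
R1: Y=0.0001570+0.000j on G[1,0]
I1: z[1]−=0.188, z[0]+=0.188
R2: Y=0.01063+0.000j on G[0,3]
L1: Y=0.000-0.0004643j on G[3,1]
R3: Y=0.09009+0.000j on G[3,1]
R4: Y=0.003861+0.000j on G[0,3]
L2: Y=0.000-0.0003039j on G[2,0]
L3: Y=0.000-0.0003816j on G[3,2]
R5: Y=0.4115+0.000j on G[3,0]
L4: Y=0.000-0.01469j on G[3,0]
V1: row V1−V2=4.1, i_V1 at 1,2
solve → V1=-2.521-0.07897j, V2=-6.621-0.07897j, V3=-0.4396-0.01985j
aux → i_V1=-4.655e-05+0.004371j

2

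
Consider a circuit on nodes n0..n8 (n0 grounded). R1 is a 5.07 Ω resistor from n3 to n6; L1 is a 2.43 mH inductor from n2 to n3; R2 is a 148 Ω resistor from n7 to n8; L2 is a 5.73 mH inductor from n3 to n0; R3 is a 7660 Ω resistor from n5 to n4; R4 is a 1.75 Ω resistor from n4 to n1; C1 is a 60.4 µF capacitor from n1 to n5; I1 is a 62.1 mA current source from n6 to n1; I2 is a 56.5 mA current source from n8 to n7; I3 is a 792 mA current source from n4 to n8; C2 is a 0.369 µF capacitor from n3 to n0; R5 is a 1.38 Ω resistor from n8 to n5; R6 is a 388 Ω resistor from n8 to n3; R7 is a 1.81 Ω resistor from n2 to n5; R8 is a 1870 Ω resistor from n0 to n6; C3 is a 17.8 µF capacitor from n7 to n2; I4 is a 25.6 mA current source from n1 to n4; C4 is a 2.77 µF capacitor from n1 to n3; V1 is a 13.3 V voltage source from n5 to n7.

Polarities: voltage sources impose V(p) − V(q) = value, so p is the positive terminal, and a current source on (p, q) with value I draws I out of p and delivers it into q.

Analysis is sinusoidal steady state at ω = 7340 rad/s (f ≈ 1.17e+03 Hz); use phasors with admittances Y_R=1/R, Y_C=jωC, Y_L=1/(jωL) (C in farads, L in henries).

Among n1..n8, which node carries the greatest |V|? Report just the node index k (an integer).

7

MNA unknowns: 8 node voltages V₁..V_8 plus 1 source current (V1)
R1: Y=0.1972+0.000j on G[3,6]
L1: Y=0.000-0.05607j on G[2,3]
R2: Y=0.006757+0.000j on G[7,8]
L2: Y=0.000-0.02378j on G[3,0]
R3: Y=0.0001305+0.000j on G[5,4]
R4: Y=0.5714+0.000j on G[4,1]
C1: Y=0.000+0.4433j on G[1,5]
I1: z[6]−=0.0621, z[1]+=0.0621
I2: z[8]−=0.0565, z[7]+=0.0565
I3: z[4]−=0.792, z[8]+=0.792
C2: Y=0.000+0.002708j on G[3,0]
R5: Y=0.7246+0.000j on G[8,5]
R6: Y=0.002577+0.000j on G[8,3]
R7: Y=0.5525+0.000j on G[2,5]
R8: Y=0.0005348+0.000j on G[0,6]
C3: Y=0.000+0.1307j on G[7,2]
I4: z[1]−=0.0256, z[4]+=0.0256
C4: Y=0.000+0.02033j on G[1,3]
V1: row V5−V7=13.3, i_V1 at 5,7
solve → V1=1.982+7.928j, V2=1.023+3.852j, V3=0.0002016+0.007965j, V4=0.6415+7.928j, V5=2.074+6.645j, V6=-0.3138+0.007943j, V7=-11.23+6.645j, V8=2.946+6.622j
aux → i_V1=-0.5172-1.600j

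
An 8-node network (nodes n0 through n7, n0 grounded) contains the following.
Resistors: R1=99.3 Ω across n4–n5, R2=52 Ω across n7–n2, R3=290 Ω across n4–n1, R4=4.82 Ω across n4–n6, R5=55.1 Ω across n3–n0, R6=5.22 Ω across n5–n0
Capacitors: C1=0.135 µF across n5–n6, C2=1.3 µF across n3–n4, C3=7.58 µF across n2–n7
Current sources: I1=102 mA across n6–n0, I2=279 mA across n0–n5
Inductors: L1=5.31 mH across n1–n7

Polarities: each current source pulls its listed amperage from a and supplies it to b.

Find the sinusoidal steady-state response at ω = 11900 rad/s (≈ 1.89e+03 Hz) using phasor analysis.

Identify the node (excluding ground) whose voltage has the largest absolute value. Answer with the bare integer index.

Element admittances at ω=11900 rad/s:
  Y(R1) = 0.01007+0.000j S between n4,n5
  Y(R2) = 0.01923+0.000j S between n7,n2
  Y(C1) = 0.000+0.001607j S between n5,n6
  Y(C2) = 0.000+0.01547j S between n3,n4
  Y(C3) = 0.000+0.09020j S between n2,n7
  Y(R3) = 0.003448+0.000j S between n4,n1
  Y(R4) = 0.2075+0.000j S between n4,n6
  Y(R5) = 0.01815+0.000j S between n3,n0
  I1: injects 0.102 A into n0 (from n6)
  Y(R6) = 0.1916+0.000j S between n5,n0
  Y(L1) = 0.000-0.01583j S between n1,n7
  I2: injects 0.279 A into n5 (from n0)
Assemble and solve the 7×7 MNA system:
  V(n1)=-3.669+2.383j  V(n2)=-3.669+2.383j  V(n3)=-2.721-0.8086j  V(n4)=-3.669+2.383j  V(n5)=1.182+0.07660j  V(n6)=-4.143+2.424j  V(n7)=-3.669+2.383j

6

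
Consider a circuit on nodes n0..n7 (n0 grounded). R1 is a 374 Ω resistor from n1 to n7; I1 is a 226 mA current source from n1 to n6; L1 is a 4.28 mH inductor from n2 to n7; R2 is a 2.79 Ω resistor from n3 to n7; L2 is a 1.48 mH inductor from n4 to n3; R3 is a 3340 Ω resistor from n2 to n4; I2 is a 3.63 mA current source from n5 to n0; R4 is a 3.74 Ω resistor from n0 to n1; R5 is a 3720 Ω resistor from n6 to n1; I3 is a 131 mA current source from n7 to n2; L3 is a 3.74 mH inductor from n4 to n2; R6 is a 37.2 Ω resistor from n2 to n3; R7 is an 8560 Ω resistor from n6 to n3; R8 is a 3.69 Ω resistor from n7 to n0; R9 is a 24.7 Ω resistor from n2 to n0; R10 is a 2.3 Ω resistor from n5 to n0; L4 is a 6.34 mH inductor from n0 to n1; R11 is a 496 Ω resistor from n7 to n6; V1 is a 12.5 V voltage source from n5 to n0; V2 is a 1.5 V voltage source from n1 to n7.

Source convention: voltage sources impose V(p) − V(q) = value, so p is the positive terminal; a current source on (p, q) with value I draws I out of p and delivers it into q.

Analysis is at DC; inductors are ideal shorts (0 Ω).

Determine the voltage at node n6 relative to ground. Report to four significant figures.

92.77 V

Element admittances at DC:
  Y(R1) = 0.002674 S between n1,n7
  I1: injects 0.226 A into n6 (from n1)
  L1: short n2↔n7 (DC inductor)
  Y(R2) = 0.3584 S between n3,n7
  L2: short n4↔n3 (DC inductor)
  Y(R3) = 0.0002994 S between n2,n4
  I2: injects 0.00363 A into n0 (from n5)
  Y(R4) = 0.2674 S between n0,n1
  Y(R5) = 0.0002688 S between n6,n1
  I3: injects 0.131 A into n2 (from n7)
  L3: short n4↔n2 (DC inductor)
  Y(R6) = 0.02688 S between n2,n3
  Y(R7) = 0.0001168 S between n6,n3
  Y(R8) = 0.2710 S between n7,n0
  Y(R9) = 0.04049 S between n2,n0
  Y(R10) = 0.4348 S between n5,n0
  L4: short n0↔n1 (DC inductor)
  Y(R11) = 0.002016 S between n7,n6
  V1: constraint V(n5)−V(n0) = 12.5
  V2: constraint V(n1)−V(n7) = 1.5
Assemble and solve the 13×13 MNA system:
  V(n1)=0.000  V(n2)=-1.500  V(n3)=-1.500  V(n4)=-1.500  V(n5)=12.50  V(n6)=92.77  V(n7)=-1.500
  i(L1)=0.2027  i(L2)=-0.01101  i(L3)=0.01101  i(L4)=-0.4672  i(V1)=-5.438  i(V2)=-0.6723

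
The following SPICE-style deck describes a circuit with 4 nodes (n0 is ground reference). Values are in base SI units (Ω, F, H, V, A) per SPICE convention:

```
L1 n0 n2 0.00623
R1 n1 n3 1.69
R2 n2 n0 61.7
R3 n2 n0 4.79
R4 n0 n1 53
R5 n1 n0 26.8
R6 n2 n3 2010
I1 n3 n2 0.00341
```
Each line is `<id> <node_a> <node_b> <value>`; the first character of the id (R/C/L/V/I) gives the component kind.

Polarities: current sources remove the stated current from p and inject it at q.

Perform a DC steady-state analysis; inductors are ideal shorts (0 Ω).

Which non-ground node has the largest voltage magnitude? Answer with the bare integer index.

3

MNA unknowns: 3 node voltages V₁..V_3 plus 1 source current (L1)
L1: row V0−V2=0, i_L1 at 0,2
R1: Y=0.5917 on G[1,3]
R2: Y=0.01621 on G[2,0]
R3: Y=0.2088 on G[2,0]
R4: Y=0.01887 on G[0,1]
R5: Y=0.03731 on G[1,0]
R6: Y=0.0004975 on G[2,3]
I1: z[3]−=0.00341, z[2]+=0.00341
solve → V1=-0.06011, V2=0.000, V3=-0.06582
aux → i_L1=-0.003377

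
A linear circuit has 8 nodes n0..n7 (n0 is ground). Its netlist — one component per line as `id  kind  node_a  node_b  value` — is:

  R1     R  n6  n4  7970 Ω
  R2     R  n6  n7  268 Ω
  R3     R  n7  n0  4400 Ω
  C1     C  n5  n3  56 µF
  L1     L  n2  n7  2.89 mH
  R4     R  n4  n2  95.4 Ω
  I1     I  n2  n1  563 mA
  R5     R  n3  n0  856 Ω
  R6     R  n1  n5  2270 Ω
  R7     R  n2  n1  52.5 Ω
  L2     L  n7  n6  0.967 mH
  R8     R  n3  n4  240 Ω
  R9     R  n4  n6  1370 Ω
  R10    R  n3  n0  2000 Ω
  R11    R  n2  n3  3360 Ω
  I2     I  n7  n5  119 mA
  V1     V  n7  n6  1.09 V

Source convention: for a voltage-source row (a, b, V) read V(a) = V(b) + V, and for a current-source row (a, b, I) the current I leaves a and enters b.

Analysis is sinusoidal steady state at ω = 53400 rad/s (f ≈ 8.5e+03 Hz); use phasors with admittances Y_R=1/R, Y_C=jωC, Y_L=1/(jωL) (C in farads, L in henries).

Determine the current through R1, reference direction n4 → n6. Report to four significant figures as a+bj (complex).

0.001512+0.001803j A

Element admittances at ω=53400 rad/s:
  Y(R1) = 0.0001255+0.000j S between n6,n4
  Y(R2) = 0.003731+0.000j S between n6,n7
  Y(R3) = 0.0002273+0.000j S between n7,n0
  Y(C1) = 0.000+2.990j S between n5,n3
  Y(L1) = 0.000-0.006480j S between n2,n7
  Y(R4) = 0.01048+0.000j S between n4,n2
  I1: injects 0.563 A into n1 (from n2)
  Y(R5) = 0.001168+0.000j S between n3,n0
  Y(R6) = 0.0004405+0.000j S between n1,n5
  Y(R7) = 0.01905+0.000j S between n2,n1
  Y(L2) = 0.000-0.01937j S between n7,n6
  Y(R8) = 0.004167+0.000j S between n3,n4
  Y(R9) = 0.0007299+0.000j S between n4,n6
  Y(R10) = 0.0005000+0.000j S between n3,n0
  Y(R11) = 0.0002976+0.000j S between n2,n3
  I2: injects 0.119 A into n5 (from n7)
  V1: constraint V(n7)−V(n6) = 1.09
Assemble and solve the 8×8 MNA system:
  V(n1)=1.023+3.332j  V(n2)=-28.61+3.371j  V(n3)=4.215+1.678j  V(n4)=-19.98+2.050j  V(n5)=4.215+1.639j  V(n6)=-32.03-12.32j  V(n7)=-30.94-12.32j
  i(V1)=-0.01438+0.008818j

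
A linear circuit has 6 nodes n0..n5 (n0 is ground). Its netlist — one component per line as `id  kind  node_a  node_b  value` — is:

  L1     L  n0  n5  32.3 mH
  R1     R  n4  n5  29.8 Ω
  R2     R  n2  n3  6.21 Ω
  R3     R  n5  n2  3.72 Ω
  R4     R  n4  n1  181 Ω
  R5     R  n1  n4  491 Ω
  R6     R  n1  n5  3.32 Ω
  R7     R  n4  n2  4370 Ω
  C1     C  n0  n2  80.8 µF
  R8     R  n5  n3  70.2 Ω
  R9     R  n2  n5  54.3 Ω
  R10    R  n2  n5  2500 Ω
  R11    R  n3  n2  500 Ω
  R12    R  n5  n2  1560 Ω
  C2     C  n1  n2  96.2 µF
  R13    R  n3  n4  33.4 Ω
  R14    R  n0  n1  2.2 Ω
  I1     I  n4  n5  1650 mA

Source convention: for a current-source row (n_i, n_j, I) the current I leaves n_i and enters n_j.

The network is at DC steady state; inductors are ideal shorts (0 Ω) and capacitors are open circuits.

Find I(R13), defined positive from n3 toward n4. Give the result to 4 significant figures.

0.6049 A

MNA unknowns: 5 node voltages V₁..V_5 plus 1 source current (L1)
L1: row V0−V5=0, i_L1 at 0,5
R1: Y=0.03356 on G[4,5]
R2: Y=0.1610 on G[2,3]
R3: Y=0.2688 on G[5,2]
R4: Y=0.005525 on G[4,1]
R5: Y=0.002037 on G[1,4]
R6: Y=0.3012 on G[1,5]
R7: Y=0.0002288 on G[4,2]
C1: Y=0.000 on G[0,2]
R8: Y=0.01425 on G[5,3]
R9: Y=0.01842 on G[2,5]
R10: Y=0.0004000 on G[2,5]
R11: Y=0.002000 on G[3,2]
R12: Y=0.0006410 on G[5,2]
C2: Y=0.000 on G[1,2]
R13: Y=0.02994 on G[3,4]
R14: Y=0.4545 on G[0,1]
I1: z[4]−=1.65, z[5]+=1.65
solve → V1=-0.2509, V2=-1.864, V3=-5.126, V4=-25.33, V5=0.000
aux → i_L1=-0.1141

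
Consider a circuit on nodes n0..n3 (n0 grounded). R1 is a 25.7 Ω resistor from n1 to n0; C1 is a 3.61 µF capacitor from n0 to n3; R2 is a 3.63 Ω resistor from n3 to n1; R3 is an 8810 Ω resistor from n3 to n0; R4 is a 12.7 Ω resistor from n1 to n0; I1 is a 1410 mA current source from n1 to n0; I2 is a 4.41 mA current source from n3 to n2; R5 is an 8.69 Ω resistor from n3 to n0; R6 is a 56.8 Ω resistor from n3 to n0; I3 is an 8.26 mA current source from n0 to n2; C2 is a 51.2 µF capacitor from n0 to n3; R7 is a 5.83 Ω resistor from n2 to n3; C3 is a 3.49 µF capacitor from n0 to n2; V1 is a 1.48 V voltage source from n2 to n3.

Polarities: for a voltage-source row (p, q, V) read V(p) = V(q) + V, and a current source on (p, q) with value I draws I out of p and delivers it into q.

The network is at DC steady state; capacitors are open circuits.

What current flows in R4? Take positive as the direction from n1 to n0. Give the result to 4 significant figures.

-0.5336 A

MNA unknowns: 3 node voltages V₁..V_3 plus 1 source current (V1)
R1: Y=0.03891 on G[1,0]
C1: Y=0.000 on G[0,3]
R2: Y=0.2755 on G[3,1]
R3: Y=0.0001135 on G[3,0]
R4: Y=0.07874 on G[1,0]
I1: z[1]−=1.41, z[0]+=1.41
I2: z[3]−=0.00441, z[2]+=0.00441
R5: Y=0.1151 on G[3,0]
R6: Y=0.01761 on G[3,0]
I3: z[0]−=0.00826, z[2]+=0.00826
C2: Y=0.000 on G[0,3]
R7: Y=0.1715 on G[2,3]
C3: Y=0.000 on G[0,2]
V1: row V2−V3=1.48, i_V1 at 2,3
solve → V1=-6.776, V2=-3.072, V3=-4.552
aux → i_V1=-0.2412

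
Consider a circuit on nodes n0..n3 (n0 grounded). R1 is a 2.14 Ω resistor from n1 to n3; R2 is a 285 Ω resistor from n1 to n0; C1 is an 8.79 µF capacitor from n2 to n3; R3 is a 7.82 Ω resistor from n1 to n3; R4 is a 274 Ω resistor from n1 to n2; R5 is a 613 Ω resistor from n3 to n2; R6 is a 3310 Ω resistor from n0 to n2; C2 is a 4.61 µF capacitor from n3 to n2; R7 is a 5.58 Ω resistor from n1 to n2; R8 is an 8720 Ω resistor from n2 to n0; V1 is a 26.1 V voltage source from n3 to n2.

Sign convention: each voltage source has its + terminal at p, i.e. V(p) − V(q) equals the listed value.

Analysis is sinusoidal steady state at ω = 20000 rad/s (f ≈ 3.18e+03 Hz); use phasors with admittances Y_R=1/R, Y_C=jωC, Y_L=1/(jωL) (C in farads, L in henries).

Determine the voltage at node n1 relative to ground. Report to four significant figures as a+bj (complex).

2.119+0.000j V

Apply KCL at each of the 3 non-ground nodes and solve the resulting linear system.
Node n1: branches {R1, R2, R3, R4, R7} → V_1 = 2.119+0.000j
Node n2: branches {C1, R4, R5, R6, C2, R7, R8, V1} → V_2 = -17.84+0.000j
Node n3: branches {R1, C1, R3, R5, C2, V1} → V_3 = 8.263+0.000j
Source currents: i(V1)=-3.699-6.995j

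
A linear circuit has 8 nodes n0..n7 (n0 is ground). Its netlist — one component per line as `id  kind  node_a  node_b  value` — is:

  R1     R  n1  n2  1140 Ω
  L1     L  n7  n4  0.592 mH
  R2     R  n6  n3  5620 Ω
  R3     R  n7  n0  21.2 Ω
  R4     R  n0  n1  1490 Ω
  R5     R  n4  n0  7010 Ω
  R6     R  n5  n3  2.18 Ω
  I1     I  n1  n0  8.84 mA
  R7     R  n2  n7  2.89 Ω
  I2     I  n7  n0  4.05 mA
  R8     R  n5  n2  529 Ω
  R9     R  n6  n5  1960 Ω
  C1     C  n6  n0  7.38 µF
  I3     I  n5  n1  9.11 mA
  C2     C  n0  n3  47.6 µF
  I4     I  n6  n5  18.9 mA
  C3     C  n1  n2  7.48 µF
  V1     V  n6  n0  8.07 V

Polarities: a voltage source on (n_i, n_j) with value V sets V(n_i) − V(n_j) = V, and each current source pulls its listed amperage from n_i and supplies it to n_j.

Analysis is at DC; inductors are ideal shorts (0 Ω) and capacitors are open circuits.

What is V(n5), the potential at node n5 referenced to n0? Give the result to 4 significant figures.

6.086 V

MNA unknowns: 7 node voltages V₁..V_7 plus 2 source currents (L1, V1)
R1: Y=0.0008772 on G[1,2]
L1: row V7−V4=0, i_L1 at 7,4
R2: Y=0.0001779 on G[6,3]
R3: Y=0.04717 on G[7,0]
R4: Y=0.0006711 on G[0,1]
R5: Y=0.0001427 on G[4,0]
R6: Y=0.4587 on G[5,3]
I1: z[1]−=0.00884, z[0]+=0.00884
R7: Y=0.3460 on G[2,7]
I2: z[7]−=0.00405, z[0]+=0.00405
R8: Y=0.001890 on G[5,2]
R9: Y=0.0005102 on G[6,5]
C1: Y=0.000 on G[6,0]
I3: z[5]−=0.00911, z[1]+=0.00911
C2: Y=0.000 on G[0,3]
I4: z[6]−=0.0189, z[5]+=0.0189
C3: Y=0.000 on G[1,2]
V1: row V6−V0=8.07, i_V1 at 6,0
solve → V1=0.2789, V2=0.1844, V3=6.086, V4=0.1519, V5=6.086, V6=8.070, V7=0.1519
aux → i_L1=2.167e-05, i_V1=-0.02027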